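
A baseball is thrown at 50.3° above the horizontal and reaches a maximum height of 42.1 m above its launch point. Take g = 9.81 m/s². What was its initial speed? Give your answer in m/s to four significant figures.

37.35 m/s

At the peak v_y = 0, so v_y0 = √(2gH) = √(2 × 9.81 × 42.1) = 28.74 m/s.
v_y0 = v₀ sin θ ⇒ v₀ = 28.74 / sin 50.3° = 37.35 m/s.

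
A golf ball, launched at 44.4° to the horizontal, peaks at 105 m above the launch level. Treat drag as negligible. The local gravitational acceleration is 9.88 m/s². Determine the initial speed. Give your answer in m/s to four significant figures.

65.10 m/s

At the peak v_y = 0, so v_y0 = √(2gH) = √(2 × 9.88 × 105) = 45.55 m/s.
v_y0 = v₀ sin θ ⇒ v₀ = 45.55 / sin 44.4° = 65.10 m/s.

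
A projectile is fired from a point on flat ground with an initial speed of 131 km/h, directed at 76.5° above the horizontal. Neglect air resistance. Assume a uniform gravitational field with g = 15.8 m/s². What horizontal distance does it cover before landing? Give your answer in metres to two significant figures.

38 m

Convert: 131 km/h = 131/3.6 = 36.39 m/s.
Resolve: vₓ = 36.39 cos 76.5° = 8.495 m/s and v_y0 = 36.39 sin 76.5° = 35.38 m/s.
Time aloft: T = 2 v_y0 / g = 2 × 35.38 / 15.8 = 4.479 s.
Horizontal distance R = vₓ T = 8.495 × 4.479 = 38.05 m.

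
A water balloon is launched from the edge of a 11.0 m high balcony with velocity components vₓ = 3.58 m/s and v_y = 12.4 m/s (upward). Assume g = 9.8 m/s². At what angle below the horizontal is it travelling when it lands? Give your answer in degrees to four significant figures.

The projectile lands when y = 11.0 + (12.40) t − ½·9.80·t² = 0. Positive root: t = (12.40 + √(12.40² + 2·9.80·11.0)) / 9.80 = (12.40 + 19.22) / 9.80 = 3.226 s.
At impact: v_y = v_y0 − g t = −19.22 m/s; vₓ = 3.580 m/s.
Angle below horizontal: arctan(|v_y|/vₓ) = arctan(19.22/3.580) = 79.45°.

79.45°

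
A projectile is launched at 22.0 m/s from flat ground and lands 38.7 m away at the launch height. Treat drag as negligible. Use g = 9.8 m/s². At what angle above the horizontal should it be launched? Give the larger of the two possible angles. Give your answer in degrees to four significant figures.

64.20°

Level-ground range R = v₀² sin(2θ)/g ⇒ sin(2θ) = gR/v₀² = 9.80 × 38.7 / 22.0² = 0.7836.
2θ = 51.59° or 180° − 51.59° = 128.4°, so θ = 25.80° or 64.20°.
The larger angle is 64.20°.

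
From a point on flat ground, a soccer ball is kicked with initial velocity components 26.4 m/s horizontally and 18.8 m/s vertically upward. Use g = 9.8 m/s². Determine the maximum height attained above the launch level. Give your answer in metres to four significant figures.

Maximum height: H = v_y0² / (2g) = 18.80² / (2 × 9.80) = 18.03 m.

18.03 m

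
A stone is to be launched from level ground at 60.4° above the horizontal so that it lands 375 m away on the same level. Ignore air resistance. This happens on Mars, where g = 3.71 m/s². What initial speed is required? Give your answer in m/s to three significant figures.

40.2 m/s

Level-ground range: R = v₀² sin(2θ)/g, so v₀ = √(gR / sin 2θ).
v₀ = √(3.71 × 375 / sin 120.8°) = √(1391 / 0.8590) = √1619.7 = 40.25 m/s.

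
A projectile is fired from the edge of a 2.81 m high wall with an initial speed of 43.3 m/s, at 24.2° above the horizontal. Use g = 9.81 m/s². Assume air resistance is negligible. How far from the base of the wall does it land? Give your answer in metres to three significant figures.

149 m

Horizontal component vₓ = 43.30 cos 24.2° = 39.49 m/s; vertical v_y0 = 43.30 sin 24.2° = 17.75 m/s.
The projectile lands when y = 2.81 + (17.75) t − ½·9.81·t² = 0. Positive root: t = (17.75 + √(17.75² + 2·9.81·2.81)) / 9.81 = (17.75 + 19.24) / 9.81 = 3.771 s.
Horizontal distance: R = vₓ t = 39.49 × 3.771 = 148.9 m.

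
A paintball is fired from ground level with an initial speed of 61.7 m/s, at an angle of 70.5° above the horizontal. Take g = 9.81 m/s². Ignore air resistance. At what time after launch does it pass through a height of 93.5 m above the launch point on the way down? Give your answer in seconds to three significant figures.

Resolve: vₓ = 61.70 cos 70.5° = 20.60 m/s and v_y0 = 61.70 sin 70.5° = 58.16 m/s.
Require v_y0 t − ½ g t² = 93.5, i.e. 4.905 t² − 58.16 t + 93.5 = 0.
t = [58.16 ± √(58.16² − 2·9.81·93.5)] / 9.81 = (58.16 ± 39.35) / 9.81, so t = 1.918 s or t = 9.940 s.
The descending-branch root is 9.940 s.

9.94 s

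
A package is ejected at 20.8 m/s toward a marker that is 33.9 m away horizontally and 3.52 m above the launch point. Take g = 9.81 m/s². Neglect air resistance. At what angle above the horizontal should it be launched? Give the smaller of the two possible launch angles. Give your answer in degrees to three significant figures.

33.1°

Trajectory: y = x tanθ − g x² (1 + tan²θ)/(2v₀²). With x = 33.9, y = 3.52, v₀ = 20.8, g = 9.81:
13.03 tan²θ − 33.9 tanθ + (16.55) = 0.
tanθ = [33.9 ± √(33.9² − 4 × 13.03 × (16.55))] / (2 × 13.03) = (33.9 ± 16.93) / 26.06, giving tanθ = 0.6511 or 1.951.
θ = 33.07° or 62.86°; the smaller is 33.07°.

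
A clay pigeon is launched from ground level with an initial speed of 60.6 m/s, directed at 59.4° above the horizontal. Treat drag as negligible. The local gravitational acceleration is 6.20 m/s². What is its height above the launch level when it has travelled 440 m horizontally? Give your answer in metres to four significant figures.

vₓ = 60.60 cos 59.4° = 30.85 m/s; v_y0 = 60.60 sin 59.4° = 52.16 m/s.
Time to reach x = 440 m: t = x/vₓ = 440/30.85 = 14.26 s.
Height: y = v_y0 t − ½ g t² = 52.16 × 14.26 − 3.100 × 14.26² = 744.0 − 630.7 = 113.3 m.

113.3 m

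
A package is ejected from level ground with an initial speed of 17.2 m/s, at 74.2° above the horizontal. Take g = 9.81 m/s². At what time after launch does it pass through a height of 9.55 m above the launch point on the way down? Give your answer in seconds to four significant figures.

vₓ = 17.20 cos 74.2° = 4.683 m/s; v_y0 = 17.20 sin 74.2° = 16.55 m/s.
Set y = v_y0 t − ½ g t² = 9.55: 4.905 t² − 16.55 t + 9.55 = 0.
t = [16.55 ± √(16.55² − 2·9.81·9.55)] / 9.81 = (16.55 ± 9.302) / 9.81, so t = 0.7388 s or t = 2.635 s.
The descending-branch root is 2.635 s.

2.635 s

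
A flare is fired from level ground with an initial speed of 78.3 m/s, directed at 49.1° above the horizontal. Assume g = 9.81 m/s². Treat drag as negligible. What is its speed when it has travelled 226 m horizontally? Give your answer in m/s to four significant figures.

53.69 m/s

vₓ = 78.30 cos 49.1° = 51.27 m/s; v_y0 = 78.30 sin 49.1° = 59.18 m/s.
At x = 226 m, t = x/vₓ = 226/51.27 = 4.408 s.
Vertical velocity there: v_y = v_y0 − g t = 59.18 − 9.81 × 4.408 = 15.94 m/s.
Speed: √(vₓ² + v_y²) = √(51.27² + 15.94²) = 53.69 m/s.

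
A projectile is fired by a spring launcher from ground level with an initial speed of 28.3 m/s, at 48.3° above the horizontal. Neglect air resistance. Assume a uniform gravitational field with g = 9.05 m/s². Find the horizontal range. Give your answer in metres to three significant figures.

87.9 m

vₓ = 28.30 cos 48.3° = 18.83 m/s; v_y0 = 28.30 sin 48.3° = 21.13 m/s.
Flight time T = 2 v_y0 / g = 4.670 s.
Range: R = vₓ T = 18.83 × 4.670 = 87.91 m.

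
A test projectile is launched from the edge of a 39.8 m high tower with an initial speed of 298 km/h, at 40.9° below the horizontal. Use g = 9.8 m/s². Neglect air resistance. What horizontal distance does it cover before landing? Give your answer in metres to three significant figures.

Convert: 298 km/h = 298/3.6 = 82.78 m/s.
vₓ = 82.78 cos 40.9° = 62.57 m/s; v_y0 = −54.20 m/s (downward).
Vertical motion (up positive, ground at y = 0): 4.900 t² − (−54.20) t − 39.8 = 0, so t = (−54.20 + √(54.20² + 2·9.80·39.8)) / 9.80 = (−54.20 + 60.97) / 9.80 = 0.6912 s.
Horizontal distance: R = vₓ t = 62.57 × 0.6912 = 43.24 m.

43.2 m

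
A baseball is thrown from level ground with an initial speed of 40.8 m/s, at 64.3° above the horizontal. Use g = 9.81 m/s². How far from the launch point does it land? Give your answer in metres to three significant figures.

133 m

vₓ = 40.80 cos 64.3° = 17.69 m/s; v_y0 = 40.80 sin 64.3° = 36.76 m/s.
Flight time T = 2 v_y0 / g = 7.495 s.
Horizontal distance R = vₓ T = 17.69 × 7.495 = 132.6 m.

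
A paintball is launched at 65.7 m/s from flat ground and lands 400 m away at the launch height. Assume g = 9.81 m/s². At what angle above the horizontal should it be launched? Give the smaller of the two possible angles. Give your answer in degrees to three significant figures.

32.7°

Level-ground range R = v₀² sin(2θ)/g ⇒ sin(2θ) = gR/v₀² = 9.81 × 400 / 65.7² = 0.9091.
2θ = 65.38° or 180° − 65.38° = 114.6°, so θ = 32.69° or 57.31°.
The smaller angle is 32.69°.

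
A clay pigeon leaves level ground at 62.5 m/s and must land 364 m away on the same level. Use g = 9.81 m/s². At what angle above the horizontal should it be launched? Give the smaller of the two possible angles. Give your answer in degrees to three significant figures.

33.0°

From R = (v₀²/g) sin 2θ: sin 2θ = 9.81 × 364 / 3906.2 = 0.9141.
2θ = 66.08° or 180° − 66.08° = 113.9°, so θ = 33.04° or 56.96°.
The smaller angle is 33.04°.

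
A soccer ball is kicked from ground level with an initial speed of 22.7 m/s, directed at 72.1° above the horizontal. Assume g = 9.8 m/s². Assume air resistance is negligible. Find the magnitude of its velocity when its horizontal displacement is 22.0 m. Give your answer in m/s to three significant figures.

Resolve: vₓ = 22.70 cos 72.1° = 6.977 m/s and v_y0 = 22.70 sin 72.1° = 21.60 m/s.
x = vₓ t ⇒ t = 22.0/6.977 = 3.153 s.
Vertical velocity there: v_y = v_y0 − g t = 21.60 − 9.80 × 3.153 = −9.300 m/s.
Speed: √(vₓ² + v_y²) = √(6.977² + 9.300²) = 11.63 m/s.

11.6 m/s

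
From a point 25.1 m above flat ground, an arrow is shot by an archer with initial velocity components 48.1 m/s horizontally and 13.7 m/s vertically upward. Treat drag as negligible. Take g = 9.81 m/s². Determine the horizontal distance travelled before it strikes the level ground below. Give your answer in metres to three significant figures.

The projectile lands when y = 25.1 + (13.70) t − ½·9.81·t² = 0. Positive root: t = (13.70 + √(13.70² + 2·9.81·25.1)) / 9.81 = (13.70 + 26.08) / 9.81 = 4.055 s.
Horizontal distance: R = vₓ t = 48.10 × 4.055 = 195.0 m.

195 m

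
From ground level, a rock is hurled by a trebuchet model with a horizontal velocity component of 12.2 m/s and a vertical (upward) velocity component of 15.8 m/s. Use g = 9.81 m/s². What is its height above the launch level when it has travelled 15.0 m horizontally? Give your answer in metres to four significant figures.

Time to reach x = 15.0 m: t = x/vₓ = 15.0/12.20 = 1.230 s.
Height: y = v_y0 t − ½ g t² = 15.80 × 1.230 − 4.905 × 1.230² = 19.43 − 7.415 = 12.01 m.

12.01 m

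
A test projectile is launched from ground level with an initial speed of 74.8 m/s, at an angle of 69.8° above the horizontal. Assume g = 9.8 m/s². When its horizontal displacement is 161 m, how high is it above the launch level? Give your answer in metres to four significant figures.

Components: vₓ = 74.80 cos 69.8° = 25.83 m/s, v_y0 = 74.80 sin 69.8° = 70.20 m/s.
Time to reach x = 161 m: t = x/vₓ = 161/25.83 = 6.233 s.
Height: y = v_y0 t − ½ g t² = 70.20 × 6.233 − 4.900 × 6.233² = 437.6 − 190.4 = 247.2 m.

247.2 m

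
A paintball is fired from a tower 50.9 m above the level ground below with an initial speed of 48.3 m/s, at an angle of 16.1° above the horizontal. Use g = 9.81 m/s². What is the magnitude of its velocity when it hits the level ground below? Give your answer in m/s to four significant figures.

Resolve: vₓ = 48.30 cos 16.1° = 46.41 m/s and v_y0 = 48.30 sin 16.1° = 13.39 m/s.
With up positive and y = 0 at the ground: y(t) = 50.9 + (13.39) t − 4.905 t². Setting y = 0 and taking the positive root: t = [13.39 + √(13.39² + 2·9.81·50.9)] / 9.81 = (13.39 + 34.32) / 9.81 = 4.864 s.
Vertical velocity at impact: v_y = v_y0 − g t = 13.39 − 9.81 × 4.864 = −34.32 m/s.
Speed: |v| = √(vₓ² + v_y²) = √(46.41² + 34.32²) = 57.72 m/s.

57.72 m/s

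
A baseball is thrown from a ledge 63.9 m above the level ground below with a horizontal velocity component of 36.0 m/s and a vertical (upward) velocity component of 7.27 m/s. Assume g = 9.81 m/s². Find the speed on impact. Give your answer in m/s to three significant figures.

Vertical motion (up positive, ground at y = 0): 4.905 t² − (7.270) t − 63.9 = 0, so t = (7.270 + √(7.270² + 2·9.81·63.9)) / 9.81 = (7.270 + 36.15) / 9.81 = 4.426 s.
Vertical velocity at impact: v_y = v_y0 − g t = 7.270 − 9.81 × 4.426 = −36.15 m/s.
Speed: |v| = √(vₓ² + v_y²) = √(36.00² + 36.15²) = 51.02 m/s.

51.0 m/s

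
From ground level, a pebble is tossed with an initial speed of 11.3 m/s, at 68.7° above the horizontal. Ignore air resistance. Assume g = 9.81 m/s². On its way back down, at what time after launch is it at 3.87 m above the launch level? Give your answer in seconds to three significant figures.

Components: vₓ = 11.30 cos 68.7° = 4.105 m/s, v_y0 = 11.30 sin 68.7° = 10.53 m/s.
Set y = v_y0 t − ½ g t² = 3.87: 4.905 t² − 10.53 t + 3.87 = 0.
Quadratic formula: t = (10.53 ± √34.912) / 9.81 = (10.53 ± 5.909) / 9.81 → t = 0.4709 s or 1.676 s.
The descending-branch root is 1.676 s.

1.68 s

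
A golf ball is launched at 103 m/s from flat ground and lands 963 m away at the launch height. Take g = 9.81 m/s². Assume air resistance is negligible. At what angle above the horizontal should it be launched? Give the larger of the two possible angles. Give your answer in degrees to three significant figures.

58.5°

From R = (v₀²/g) sin 2θ: sin 2θ = 9.81 × 963 / 10609 = 0.8905.
2θ = 62.93° or 180° − 62.93° = 117.1°, so θ = 31.47° or 58.53°.
The larger angle is 58.53°.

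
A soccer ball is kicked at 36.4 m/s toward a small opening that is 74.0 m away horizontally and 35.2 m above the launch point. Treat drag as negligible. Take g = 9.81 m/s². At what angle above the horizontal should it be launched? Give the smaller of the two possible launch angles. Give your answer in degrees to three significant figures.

Trajectory: y = x tanθ − g x² (1 + tan²θ)/(2v₀²). With x = 74.0, y = 35.2, v₀ = 36.4, g = 9.81:
20.27 tan²θ − 74.0 tanθ + (55.47) = 0.
tanθ = [74.0 ± √(74.0² − 4 × 20.27 × (55.47))] / (2 × 20.27) = (74.0 ± 31.27) / 40.54, giving tanθ = 1.054 or 2.596.
θ = 46.50° or 68.94°; the smaller is 46.50°.

46.5°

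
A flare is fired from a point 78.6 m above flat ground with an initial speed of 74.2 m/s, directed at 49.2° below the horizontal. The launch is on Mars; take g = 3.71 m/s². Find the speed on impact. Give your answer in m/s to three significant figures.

78.0 m/s

Horizontal component vₓ = 74.20 cos 49.2° = 48.48 m/s; vertical v_y0 = −56.17 m/s (downward).
Vertical motion (up positive, ground at y = 0): 1.855 t² − (−56.17) t − 78.6 = 0, so t = (−56.17 + √(56.17² + 2·3.71·78.6)) / 3.71 = (−56.17 + 61.14) / 3.71 = 1.340 s.
Vertical velocity at impact: v_y = v_y0 − g t = −56.17 − 3.71 × 1.340 = −61.14 m/s.
Speed: |v| = √(vₓ² + v_y²) = √(48.48² + 61.14²) = 78.03 m/s.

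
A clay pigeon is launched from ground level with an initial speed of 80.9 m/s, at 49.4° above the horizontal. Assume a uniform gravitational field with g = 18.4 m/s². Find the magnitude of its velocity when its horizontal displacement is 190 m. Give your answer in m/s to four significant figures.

vₓ = 80.90 cos 49.4° = 52.65 m/s; v_y0 = 80.90 sin 49.4° = 61.43 m/s.
Time to reach x = 190 m: t = x/vₓ = 190/52.65 = 3.609 s.
Vertical velocity there: v_y = v_y0 − g t = 61.43 − 18.4 × 3.609 = −4.979 m/s.
Speed: √(vₓ² + v_y²) = √(52.65² + 4.979²) = 52.88 m/s.

52.88 m/s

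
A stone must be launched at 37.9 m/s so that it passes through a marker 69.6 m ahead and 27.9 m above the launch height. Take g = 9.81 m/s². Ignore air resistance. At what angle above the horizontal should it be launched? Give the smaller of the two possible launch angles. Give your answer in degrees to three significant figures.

38.1°

Trajectory: y = x tanθ − g x² (1 + tan²θ)/(2v₀²). With x = 69.6, y = 27.9, v₀ = 37.9, g = 9.81:
16.54 tan²θ − 69.6 tanθ + (44.44) = 0.
tanθ = [69.6 ± √(69.6² − 4 × 16.54 × (44.44))] / (2 × 16.54) = (69.6 ± 43.63) / 33.08, giving tanθ = 0.7850 or 3.423.
θ = 38.13° or 73.71°; the smaller is 38.13°.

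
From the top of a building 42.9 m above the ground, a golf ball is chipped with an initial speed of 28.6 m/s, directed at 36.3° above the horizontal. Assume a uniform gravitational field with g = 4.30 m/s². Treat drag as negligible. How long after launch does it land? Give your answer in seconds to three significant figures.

9.89 s

Horizontal component vₓ = 28.60 cos 36.3° = 23.05 m/s; vertical v_y0 = 28.60 sin 36.3° = 16.93 m/s.
Vertical motion (up positive, ground at y = 0): 2.150 t² − (16.93) t − 42.9 = 0, so t = (16.93 + √(16.93² + 2·4.30·42.9)) / 4.30 = (16.93 + 25.61) / 4.30 = 9.892 s.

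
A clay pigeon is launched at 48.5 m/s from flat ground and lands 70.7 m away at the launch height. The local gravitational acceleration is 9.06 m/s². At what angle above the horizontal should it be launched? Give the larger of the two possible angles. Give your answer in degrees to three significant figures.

82.1°

R = v₀² sin 2θ / g gives sin 2θ = gR/v₀² = 9.06·70.7/48.5² = 0.2723.
2θ = 15.80° or 180° − 15.80° = 164.2°, so θ = 7.901° or 82.10°.
The larger angle is 82.10°.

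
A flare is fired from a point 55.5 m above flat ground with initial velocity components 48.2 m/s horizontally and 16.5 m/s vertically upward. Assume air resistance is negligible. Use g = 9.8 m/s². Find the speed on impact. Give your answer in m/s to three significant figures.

60.7 m/s

Vertical motion (up positive, ground at y = 0): 4.900 t² − (16.50) t − 55.5 = 0, so t = (16.50 + √(16.50² + 2·9.80·55.5)) / 9.80 = (16.50 + 36.88) / 9.80 = 5.447 s.
Vertical velocity at impact: v_y = v_y0 − g t = 16.50 − 9.80 × 5.447 = −36.88 m/s.
Speed: |v| = √(vₓ² + v_y²) = √(48.20² + 36.88²) = 60.69 m/s.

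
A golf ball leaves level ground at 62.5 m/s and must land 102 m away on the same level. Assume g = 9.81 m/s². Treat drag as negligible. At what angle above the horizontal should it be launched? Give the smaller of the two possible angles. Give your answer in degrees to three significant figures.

R = v₀² sin 2θ / g gives sin 2θ = gR/v₀² = 9.81·102/62.5² = 0.2562.
2θ = 14.84° or 180° − 14.84° = 165.2°, so θ = 7.421° or 82.58°.
The smaller angle is 7.421°.

7.42°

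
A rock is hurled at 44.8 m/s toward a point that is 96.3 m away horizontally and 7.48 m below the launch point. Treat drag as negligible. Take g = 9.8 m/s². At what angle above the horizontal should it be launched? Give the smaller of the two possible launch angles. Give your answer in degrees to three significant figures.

9.30°

Trajectory: y = x tanθ − g x² (1 + tan²θ)/(2v₀²). With x = 96.3, y = −7.48, v₀ = 44.8, g = 9.80:
22.64 tan²θ − 96.3 tanθ + (15.16) = 0.
tanθ = [96.3 ± √(96.3² − 4 × 22.64 × (15.16))] / (2 × 22.64) = (96.3 ± 88.89) / 45.28, giving tanθ = 0.1637 or 4.090.
θ = 9.299° or 76.26°; the smaller is 9.299°.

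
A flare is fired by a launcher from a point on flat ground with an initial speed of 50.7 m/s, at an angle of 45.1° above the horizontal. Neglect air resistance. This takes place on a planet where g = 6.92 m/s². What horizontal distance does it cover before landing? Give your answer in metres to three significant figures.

371 m

vₓ = 50.70 cos 45.1° = 35.79 m/s; v_y0 = 50.70 sin 45.1° = 35.91 m/s.
Flight time T = 2 v_y0 / g = 10.38 s.
Range: R = vₓ T = 35.79 × 10.38 = 371.5 m.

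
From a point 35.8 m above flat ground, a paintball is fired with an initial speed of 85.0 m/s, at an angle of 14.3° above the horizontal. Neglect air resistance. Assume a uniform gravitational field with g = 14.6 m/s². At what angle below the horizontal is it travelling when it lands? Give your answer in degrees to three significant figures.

Horizontal component vₓ = 85.00 cos 14.3° = 82.37 m/s; vertical v_y0 = 85.00 sin 14.3° = 20.99 m/s.
The projectile lands when y = 35.8 + (20.99) t − ½·14.6·t² = 0. Positive root: t = (20.99 + √(20.99² + 2·14.6·35.8)) / 14.6 = (20.99 + 38.55) / 14.6 = 4.078 s.
At impact: v_y = v_y0 − g t = −38.55 m/s; vₓ = 82.37 m/s.
Angle below horizontal: arctan(|v_y|/vₓ) = arctan(38.55/82.37) = 25.08°.

25.1°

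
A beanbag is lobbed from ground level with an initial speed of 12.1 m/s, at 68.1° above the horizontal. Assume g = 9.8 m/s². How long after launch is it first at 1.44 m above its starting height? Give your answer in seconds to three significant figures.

Components: vₓ = 12.10 cos 68.1° = 4.513 m/s, v_y0 = 12.10 sin 68.1° = 11.23 m/s.
Require v_y0 t − ½ g t² = 1.44, i.e. 4.900 t² − 11.23 t + 1.44 = 0.
Quadratic formula: t = (11.23 ± √97.817) / 9.80 = (11.23 ± 9.890) / 9.80 → t = 0.1364 s or 2.155 s.
The first (ascending) time is 0.1364 s.

0.136 s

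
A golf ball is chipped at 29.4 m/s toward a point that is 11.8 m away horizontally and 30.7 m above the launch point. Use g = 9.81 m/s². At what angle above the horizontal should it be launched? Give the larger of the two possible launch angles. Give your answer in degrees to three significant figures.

85.0°

Trajectory: y = x tanθ − g x² (1 + tan²θ)/(2v₀²). With x = 11.8, y = 30.7, v₀ = 29.4, g = 9.81:
0.7901 tan²θ − 11.8 tanθ + (31.49) = 0.
tanθ = [11.8 ± √(11.8² − 4 × 0.7901 × (31.49))] / (2 × 0.7901) = (11.8 ± 6.302) / 1.580, giving tanθ = 3.479 or 11.45.
θ = 73.96° or 85.01°; the larger is 85.01°.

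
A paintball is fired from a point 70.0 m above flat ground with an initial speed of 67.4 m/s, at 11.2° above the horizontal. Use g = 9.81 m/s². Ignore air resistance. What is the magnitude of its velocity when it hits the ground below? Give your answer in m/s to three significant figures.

76.9 m/s

vₓ = 67.40 cos 11.2° = 66.12 m/s; v_y0 = 67.40 sin 11.2° = 13.09 m/s.
Vertical motion (up positive, ground at y = 0): 4.905 t² − (13.09) t − 70.0 = 0, so t = (13.09 + √(13.09² + 2·9.81·70.0)) / 9.81 = (13.09 + 39.30) / 9.81 = 5.341 s.
Vertical velocity at impact: v_y = v_y0 − g t = 13.09 − 9.81 × 5.341 = −39.30 m/s.
Speed: |v| = √(vₓ² + v_y²) = √(66.12² + 39.30²) = 76.92 m/s.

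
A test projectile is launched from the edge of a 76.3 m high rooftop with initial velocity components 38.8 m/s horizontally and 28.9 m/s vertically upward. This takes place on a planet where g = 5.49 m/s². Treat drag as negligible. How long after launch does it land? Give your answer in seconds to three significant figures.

Vertical motion (up positive, ground at y = 0): 2.745 t² − (28.90) t − 76.3 = 0, so t = (28.90 + √(28.90² + 2·5.49·76.3)) / 5.49 = (28.90 + 40.90) / 5.49 = 12.71 s.

12.7 s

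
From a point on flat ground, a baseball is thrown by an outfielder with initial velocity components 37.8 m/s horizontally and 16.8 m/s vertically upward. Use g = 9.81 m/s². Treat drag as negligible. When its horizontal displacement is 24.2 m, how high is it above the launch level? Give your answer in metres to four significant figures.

8.745 m

Time to reach x = 24.2 m: t = x/vₓ = 24.2/37.80 = 0.6402 s.
Height: y = v_y0 t − ½ g t² = 16.80 × 0.6402 − 4.905 × 0.6402² = 10.76 − 2.010 = 8.745 m.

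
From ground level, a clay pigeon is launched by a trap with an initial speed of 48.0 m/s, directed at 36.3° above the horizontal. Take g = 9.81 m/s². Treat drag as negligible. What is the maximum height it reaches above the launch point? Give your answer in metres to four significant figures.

41.16 m

Resolve: vₓ = 48.00 cos 36.3° = 38.68 m/s and v_y0 = 48.00 sin 36.3° = 28.42 m/s.
At the apex v_y = 0, so H = v_y0²/(2g) = 28.42²/19.62 = 41.16 m.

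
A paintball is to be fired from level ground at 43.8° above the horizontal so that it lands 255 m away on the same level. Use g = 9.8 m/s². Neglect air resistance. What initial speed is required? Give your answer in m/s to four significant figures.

From R = (v₀² / g) sin 2θ: v₀ = √(gR / sin 2θ).
v₀ = √(9.80 × 255 / sin 87.60°) = √(2499 / 0.9991) = √2501.2 = 50.01 m/s.

50.01 m/s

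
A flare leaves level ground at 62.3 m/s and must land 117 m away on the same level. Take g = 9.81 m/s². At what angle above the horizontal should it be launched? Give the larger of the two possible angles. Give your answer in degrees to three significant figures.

R = v₀² sin 2θ / g gives sin 2θ = gR/v₀² = 9.81·117/62.3² = 0.2957.
2θ = 17.20° or 180° − 17.20° = 162.8°, so θ = 8.600° or 81.40°.
The larger angle is 81.40°.

81.4°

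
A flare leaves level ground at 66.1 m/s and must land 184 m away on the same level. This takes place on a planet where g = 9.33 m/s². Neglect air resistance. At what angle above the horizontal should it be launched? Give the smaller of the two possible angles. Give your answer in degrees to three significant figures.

Level-ground range R = v₀² sin(2θ)/g ⇒ sin(2θ) = gR/v₀² = 9.33 × 184 / 66.1² = 0.3929.
2θ = 23.14° or 180° − 23.14° = 156.9°, so θ = 11.57° or 78.43°.
The smaller angle is 11.57°.

11.6°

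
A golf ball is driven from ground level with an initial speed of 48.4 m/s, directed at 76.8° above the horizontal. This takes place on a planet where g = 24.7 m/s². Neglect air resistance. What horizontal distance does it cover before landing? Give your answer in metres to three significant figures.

Resolve: vₓ = 48.40 cos 76.8° = 11.05 m/s and v_y0 = 48.40 sin 76.8° = 47.12 m/s.
Time aloft: T = 2 v_y0 / g = 2 × 47.12 / 24.7 = 3.815 s.
Horizontal distance R = vₓ T = 11.05 × 3.815 = 42.17 m.

42.2 m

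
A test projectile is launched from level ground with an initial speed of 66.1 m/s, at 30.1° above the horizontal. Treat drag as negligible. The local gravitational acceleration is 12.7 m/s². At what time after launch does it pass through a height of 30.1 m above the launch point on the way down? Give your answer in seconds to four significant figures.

4.050 s

Components: vₓ = 66.10 cos 30.1° = 57.19 m/s, v_y0 = 66.10 sin 30.1° = 33.15 m/s.
Height y(t) = 33.15 t − 6.350 t² = 30.1 gives 6.350 t² − 33.15 t + 30.1 = 0.
Quadratic formula: t = (33.15 ± √334.37) / 12.7 = (33.15 ± 18.29) / 12.7 → t = 1.170 s or 4.050 s.
The descending-branch root is 4.050 s.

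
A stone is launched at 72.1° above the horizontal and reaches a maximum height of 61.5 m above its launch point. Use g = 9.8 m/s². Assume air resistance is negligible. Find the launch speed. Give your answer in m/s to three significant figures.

36.5 m/s

At the peak v_y = 0, so v_y0 = √(2gH) = √(2 × 9.80 × 61.5) = 34.72 m/s.
v_y0 = v₀ sin θ ⇒ v₀ = 34.72 / sin 72.1° = 36.48 m/s.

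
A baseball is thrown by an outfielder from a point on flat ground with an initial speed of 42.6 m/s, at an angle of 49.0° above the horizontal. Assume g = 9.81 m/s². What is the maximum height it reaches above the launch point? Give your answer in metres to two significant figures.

Resolve: vₓ = 42.60 cos 49.0° = 27.95 m/s and v_y0 = 42.60 sin 49.0° = 32.15 m/s.
Maximum height: H = v_y0² / (2g) = 32.15² / (2 × 9.81) = 52.68 m.

53 m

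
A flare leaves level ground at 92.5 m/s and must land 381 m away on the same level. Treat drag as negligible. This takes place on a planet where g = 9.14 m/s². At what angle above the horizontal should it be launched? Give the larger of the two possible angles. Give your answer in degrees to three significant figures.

R = v₀² sin 2θ / g gives sin 2θ = gR/v₀² = 9.14·381/92.5² = 0.4070.
2θ = 24.02° or 180° − 24.02° = 156.0°, so θ = 12.01° or 77.99°.
The larger angle is 77.99°.

78.0°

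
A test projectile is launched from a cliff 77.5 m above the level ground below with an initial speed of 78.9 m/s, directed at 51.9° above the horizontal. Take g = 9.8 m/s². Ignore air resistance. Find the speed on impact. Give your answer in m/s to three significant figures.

Horizontal component vₓ = 78.90 cos 51.9° = 48.68 m/s; vertical v_y0 = 78.90 sin 51.9° = 62.09 m/s.
The projectile lands when y = 77.5 + (62.09) t − ½·9.80·t² = 0. Positive root: t = (62.09 + √(62.09² + 2·9.80·77.5)) / 9.80 = (62.09 + 73.31) / 9.80 = 13.82 s.
Vertical velocity at impact: v_y = v_y0 − g t = 62.09 − 9.80 × 13.82 = −73.31 m/s.
Speed: |v| = √(vₓ² + v_y²) = √(48.68² + 73.31²) = 88.00 m/s.

88.0 m/s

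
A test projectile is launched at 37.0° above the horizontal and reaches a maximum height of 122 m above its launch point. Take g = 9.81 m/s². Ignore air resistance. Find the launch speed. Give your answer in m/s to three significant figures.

81.3 m/s

At the peak v_y = 0, so v_y0 = √(2gH) = √(2 × 9.81 × 122) = 48.92 m/s.
v_y0 = v₀ sin θ ⇒ v₀ = 48.92 / sin 37.0° = 81.30 m/s.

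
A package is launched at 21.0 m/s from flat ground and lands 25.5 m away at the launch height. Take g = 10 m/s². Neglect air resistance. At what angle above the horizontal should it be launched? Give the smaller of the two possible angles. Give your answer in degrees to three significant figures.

From R = (v₀²/g) sin 2θ: sin 2θ = 10.0 × 25.5 / 441.00 = 0.5782.
2θ = 35.33° or 180° − 35.33° = 144.7°, so θ = 17.66° or 72.34°.
The smaller angle is 17.66°.

17.7°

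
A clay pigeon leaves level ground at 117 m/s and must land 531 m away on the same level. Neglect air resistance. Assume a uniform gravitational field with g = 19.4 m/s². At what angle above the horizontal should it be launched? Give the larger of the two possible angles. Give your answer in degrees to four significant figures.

R = v₀² sin 2θ / g gives sin 2θ = gR/v₀² = 19.4·531/117² = 0.7525.
2θ = 48.81° or 180° − 48.81° = 131.2°, so θ = 24.41° or 65.59°.
The larger angle is 65.59°.

65.59°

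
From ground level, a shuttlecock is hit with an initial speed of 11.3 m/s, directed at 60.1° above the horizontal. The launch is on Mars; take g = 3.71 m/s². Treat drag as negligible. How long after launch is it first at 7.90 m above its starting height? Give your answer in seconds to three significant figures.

0.993 s

Components: vₓ = 11.30 cos 60.1° = 5.633 m/s, v_y0 = 11.30 sin 60.1° = 9.796 m/s.
Set y = v_y0 t − ½ g t² = 7.90: 1.855 t² − 9.796 t + 7.90 = 0.
Quadratic formula: t = (9.796 ± √37.342) / 3.71 = (9.796 ± 6.111) / 3.71 → t = 0.9933 s or 4.288 s.
The first (ascending) time is 0.9933 s.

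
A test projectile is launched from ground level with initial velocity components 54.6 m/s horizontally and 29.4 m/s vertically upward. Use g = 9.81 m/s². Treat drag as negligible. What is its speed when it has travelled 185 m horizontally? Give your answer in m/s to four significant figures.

54.73 m/s

At x = 185 m, t = x/vₓ = 185/54.60 = 3.388 s.
Vertical velocity there: v_y = v_y0 − g t = 29.40 − 9.81 × 3.388 = −3.839 m/s.
Speed: √(vₓ² + v_y²) = √(54.60² + 3.839²) = 54.73 m/s.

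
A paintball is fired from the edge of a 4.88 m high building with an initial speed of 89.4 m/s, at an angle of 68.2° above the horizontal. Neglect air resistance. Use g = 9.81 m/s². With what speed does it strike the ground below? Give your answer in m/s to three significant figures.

89.9 m/s

vₓ = 89.40 cos 68.2° = 33.20 m/s; v_y0 = 89.40 sin 68.2° = 83.01 m/s.
Vertical motion (up positive, ground at y = 0): 4.905 t² − (83.01) t − 4.88 = 0, so t = (83.01 + √(83.01² + 2·9.81·4.88)) / 9.81 = (83.01 + 83.58) / 9.81 = 16.98 s.
Vertical velocity at impact: v_y = v_y0 − g t = 83.01 − 9.81 × 16.98 = −83.58 m/s.
Speed: |v| = √(vₓ² + v_y²) = √(33.20² + 83.58²) = 89.93 m/s.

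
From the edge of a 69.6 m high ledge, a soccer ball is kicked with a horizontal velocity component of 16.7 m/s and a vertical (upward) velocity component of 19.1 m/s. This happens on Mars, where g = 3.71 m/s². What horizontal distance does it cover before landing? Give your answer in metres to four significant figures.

219.6 m

Vertical motion (up positive, ground at y = 0): 1.855 t² − (19.10) t − 69.6 = 0, so t = (19.10 + √(19.10² + 2·3.71·69.6)) / 3.71 = (19.10 + 29.69) / 3.71 = 13.15 s.
Horizontal distance: R = vₓ t = 16.70 × 13.15 = 219.6 m.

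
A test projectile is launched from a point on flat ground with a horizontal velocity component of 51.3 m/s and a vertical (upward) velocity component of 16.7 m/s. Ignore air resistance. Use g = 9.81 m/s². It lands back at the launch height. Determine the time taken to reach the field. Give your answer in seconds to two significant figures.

3.4 s

Time of flight on level ground: T = 2 v_y0 / g = 2 × 16.70 / 9.81 = 3.405 s.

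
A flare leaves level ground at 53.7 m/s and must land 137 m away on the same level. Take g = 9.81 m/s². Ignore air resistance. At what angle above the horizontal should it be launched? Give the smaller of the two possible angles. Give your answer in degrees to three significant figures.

13.9°

Level-ground range R = v₀² sin(2θ)/g ⇒ sin(2θ) = gR/v₀² = 9.81 × 137 / 53.7² = 0.4661.
2θ = 27.78° or 180° − 27.78° = 152.2°, so θ = 13.89° or 76.11°.
The smaller angle is 13.89°.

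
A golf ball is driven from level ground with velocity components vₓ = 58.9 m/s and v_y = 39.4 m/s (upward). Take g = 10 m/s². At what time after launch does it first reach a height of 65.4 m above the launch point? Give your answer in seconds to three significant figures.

Height y(t) = 39.40 t − 5.000 t² = 65.4 gives 5.000 t² − 39.40 t + 65.4 = 0.
Quadratic formula: t = (39.40 ± √244.36) / 10.0 = (39.40 ± 15.63) / 10.0 → t = 2.377 s or 5.503 s.
The first (ascending) time is 2.377 s.

2.38 s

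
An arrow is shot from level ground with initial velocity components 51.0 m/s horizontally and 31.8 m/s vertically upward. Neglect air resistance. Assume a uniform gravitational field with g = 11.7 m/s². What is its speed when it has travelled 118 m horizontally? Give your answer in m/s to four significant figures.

51.22 m/s

x = vₓ t ⇒ t = 118/51.00 = 2.314 s.
Vertical velocity there: v_y = v_y0 − g t = 31.80 − 11.7 × 2.314 = 4.729 m/s.
Speed: √(vₓ² + v_y²) = √(51.00² + 4.729²) = 51.22 m/s.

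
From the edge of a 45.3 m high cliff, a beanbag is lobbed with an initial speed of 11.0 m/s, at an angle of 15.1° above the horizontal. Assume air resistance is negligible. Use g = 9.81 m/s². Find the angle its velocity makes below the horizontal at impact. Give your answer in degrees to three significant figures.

Resolve: vₓ = 11.00 cos 15.1° = 10.62 m/s and v_y0 = 11.00 sin 15.1° = 2.866 m/s.
The projectile lands when y = 45.3 + (2.866) t − ½·9.81·t² = 0. Positive root: t = (2.866 + √(2.866² + 2·9.81·45.3)) / 9.81 = (2.866 + 29.95) / 9.81 = 3.345 s.
At impact: v_y = v_y0 − g t = −29.95 m/s; vₓ = 10.62 m/s.
Angle below horizontal: arctan(|v_y|/vₓ) = arctan(29.95/10.62) = 70.48°.

70.5°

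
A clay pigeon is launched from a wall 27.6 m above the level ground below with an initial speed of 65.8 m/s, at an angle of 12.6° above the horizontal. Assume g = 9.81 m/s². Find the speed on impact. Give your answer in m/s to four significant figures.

69.79 m/s

Components: vₓ = 65.80 cos 12.6° = 64.22 m/s, v_y0 = 65.80 sin 12.6° = 14.35 m/s.
Vertical motion (up positive, ground at y = 0): 4.905 t² − (14.35) t − 27.6 = 0, so t = (14.35 + √(14.35² + 2·9.81·27.6)) / 9.81 = (14.35 + 27.34) / 9.81 = 4.250 s.
Vertical velocity at impact: v_y = v_y0 − g t = 14.35 − 9.81 × 4.250 = −27.34 m/s.
Speed: |v| = √(vₓ² + v_y²) = √(64.22² + 27.34²) = 69.79 m/s.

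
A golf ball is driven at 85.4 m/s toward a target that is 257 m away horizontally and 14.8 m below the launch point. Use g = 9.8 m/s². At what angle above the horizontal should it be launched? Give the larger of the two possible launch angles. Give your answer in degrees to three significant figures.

80.0°

Trajectory: y = x tanθ − g x² (1 + tan²θ)/(2v₀²). With x = 257, y = −14.8, v₀ = 85.4, g = 9.80:
44.38 tan²θ − 257 tanθ + (29.58) = 0.
tanθ = [257 ± √(257² − 4 × 44.38 × (29.58))] / (2 × 44.38) = (257 ± 246.6) / 88.75, giving tanθ = 0.1175 or 5.674.
θ = 6.699° or 80.00°; the larger is 80.00°.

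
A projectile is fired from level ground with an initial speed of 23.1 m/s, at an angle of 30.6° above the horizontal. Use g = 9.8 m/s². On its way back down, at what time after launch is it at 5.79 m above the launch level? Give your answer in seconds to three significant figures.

vₓ = 23.10 cos 30.6° = 19.88 m/s; v_y0 = 23.10 sin 30.6° = 11.76 m/s.
Set y = v_y0 t − ½ g t² = 5.79: 4.900 t² − 11.76 t + 5.79 = 0.
t = [11.76 ± √(11.76² − 2·9.80·5.79)] / 9.80 = (11.76 ± 4.979) / 9.80, so t = 0.6919 s or t = 1.708 s.
The descending-branch root is 1.708 s.

1.71 s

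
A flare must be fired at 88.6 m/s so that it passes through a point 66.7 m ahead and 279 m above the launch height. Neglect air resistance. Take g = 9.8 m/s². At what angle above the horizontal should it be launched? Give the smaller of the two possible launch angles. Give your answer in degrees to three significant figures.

79.6°

Trajectory: y = x tanθ − g x² (1 + tan²θ)/(2v₀²). With x = 66.7, y = 279, v₀ = 88.6, g = 9.80:
2.777 tan²θ − 66.7 tanθ + (281.8) = 0.
tanθ = [66.7 ± √(66.7² − 4 × 2.777 × (281.8))] / (2 × 2.777) = (66.7 ± 36.32) / 5.554, giving tanθ = 5.471 or 18.55.
θ = 79.64° or 86.91°; the smaller is 79.64°.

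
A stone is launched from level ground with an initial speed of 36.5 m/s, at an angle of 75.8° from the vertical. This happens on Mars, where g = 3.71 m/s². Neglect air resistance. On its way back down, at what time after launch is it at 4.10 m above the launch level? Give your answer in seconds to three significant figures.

4.31 s

Horizontal component vₓ = 36.50 sin 75.8° = 35.38 m/s; vertical v_y0 = 36.50 cos 75.8° = 8.954 m/s.
Set y = v_y0 t − ½ g t² = 4.10: 1.855 t² − 8.954 t + 4.10 = 0.
Quadratic formula: t = (8.954 ± √49.747) / 3.71 = (8.954 ± 7.053) / 3.71 → t = 0.5123 s or 4.315 s.
The descending-branch root is 4.315 s.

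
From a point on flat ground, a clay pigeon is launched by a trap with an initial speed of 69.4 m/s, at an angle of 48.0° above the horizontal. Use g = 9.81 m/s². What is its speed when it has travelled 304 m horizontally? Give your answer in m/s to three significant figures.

48.1 m/s

vₓ = 69.40 cos 48.0° = 46.44 m/s; v_y0 = 69.40 sin 48.0° = 51.57 m/s.
Time to reach x = 304 m: t = x/vₓ = 304/46.44 = 6.546 s.
Vertical velocity there: v_y = v_y0 − g t = 51.57 − 9.81 × 6.546 = −12.65 m/s.
Speed: √(vₓ² + v_y²) = √(46.44² + 12.65²) = 48.13 m/s.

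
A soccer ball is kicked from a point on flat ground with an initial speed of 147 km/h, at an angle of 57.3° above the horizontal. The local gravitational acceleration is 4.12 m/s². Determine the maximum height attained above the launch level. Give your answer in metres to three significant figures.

143 m

Convert: 147 km/h = 147/3.6 = 40.83 m/s.
vₓ = 40.83 cos 57.3° = 22.06 m/s; v_y0 = 40.83 sin 57.3° = 34.36 m/s.
Peak height H = v_y0² / (2g) = 1180.7 / 8.240 = 143.3 m.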